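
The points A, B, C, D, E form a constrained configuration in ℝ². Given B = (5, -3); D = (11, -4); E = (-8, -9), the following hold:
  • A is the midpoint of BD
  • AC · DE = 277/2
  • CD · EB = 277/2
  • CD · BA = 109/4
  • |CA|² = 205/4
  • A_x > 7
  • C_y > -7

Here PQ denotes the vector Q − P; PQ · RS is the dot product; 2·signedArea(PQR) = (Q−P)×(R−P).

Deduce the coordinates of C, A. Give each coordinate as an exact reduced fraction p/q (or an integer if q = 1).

1. A_x = 8  [A is the midpoint of BD]
2. A_y = -7/2  [A is the midpoint of BD]
   → A = (8, -7/2)
3. C_x = 3/2  [CD · EB = 277/2 ∩ AC · DE = 277/2]
4. C_y = -13/2  [CD · EB = 277/2 ∩ AC · DE = 277/2]
   → C = (3/2, -13/2)

A = (8, -7/2)
C = (3/2, -13/2)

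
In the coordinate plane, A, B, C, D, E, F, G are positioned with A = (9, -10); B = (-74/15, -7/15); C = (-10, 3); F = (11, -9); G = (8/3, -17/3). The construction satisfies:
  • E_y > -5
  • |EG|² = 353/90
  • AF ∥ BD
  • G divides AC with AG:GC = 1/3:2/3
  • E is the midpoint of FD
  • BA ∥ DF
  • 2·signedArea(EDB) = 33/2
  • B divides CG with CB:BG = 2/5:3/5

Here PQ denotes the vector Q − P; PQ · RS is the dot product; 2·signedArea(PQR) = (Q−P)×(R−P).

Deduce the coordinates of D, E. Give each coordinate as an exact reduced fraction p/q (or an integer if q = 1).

D = (-44/15, 8/15)
E = (121/30, -127/30)

1. D_x = -44/15  [BA ∥ DF ∩ AF ∥ BD]
2. D_y = 8/15  [BA ∥ DF ∩ AF ∥ BD]
   → D = (-44/15, 8/15)
3. E_x = 121/30  [E is the midpoint of FD]
4. E_y = -127/30  [E is the midpoint of FD]
   → E = (121/30, -127/30)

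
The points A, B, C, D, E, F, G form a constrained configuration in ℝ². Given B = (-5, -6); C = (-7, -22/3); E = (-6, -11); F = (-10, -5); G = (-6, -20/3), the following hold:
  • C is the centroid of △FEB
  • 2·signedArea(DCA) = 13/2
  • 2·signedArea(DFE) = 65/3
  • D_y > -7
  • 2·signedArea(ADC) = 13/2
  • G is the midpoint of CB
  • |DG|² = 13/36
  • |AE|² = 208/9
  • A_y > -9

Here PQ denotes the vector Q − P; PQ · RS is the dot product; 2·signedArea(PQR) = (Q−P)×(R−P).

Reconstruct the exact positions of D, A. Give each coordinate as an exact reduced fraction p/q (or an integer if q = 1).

A = (-2, -25/3)
D = (-11/2, -19/3)

1. D_x = -11/2  [line 6·x + 4·y + 175/3 = 0 ∩ |DG|² = 13/36]
2. D_y = -19/3  [line 6·x + 4·y + 175/3 = 0 ∩ |DG|² = 13/36]
   → D = (-11/2, -19/3)
3. A_x = -2  [line 1·x + -3/2·y + -21/2 = 0 ∩ |AE|² = 208/9]
4. A_y = -25/3  [line 1·x + -3/2·y + -21/2 = 0 ∩ |AE|² = 208/9]
   → A = (-2, -25/3)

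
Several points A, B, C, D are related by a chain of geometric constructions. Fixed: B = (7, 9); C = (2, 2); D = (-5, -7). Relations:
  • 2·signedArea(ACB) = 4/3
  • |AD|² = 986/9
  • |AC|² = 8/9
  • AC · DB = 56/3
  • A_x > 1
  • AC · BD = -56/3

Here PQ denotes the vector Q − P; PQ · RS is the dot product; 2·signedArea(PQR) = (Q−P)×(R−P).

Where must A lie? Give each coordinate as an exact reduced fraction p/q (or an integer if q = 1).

A = (4/3, 4/3)

1. A_x = 4/3  [2·signedArea(ACB) = 4/3 ∩ AC · BD = -56/3]
2. A_y = 4/3  [2·signedArea(ACB) = 4/3 ∩ AC · BD = -56/3]
   → A = (4/3, 4/3)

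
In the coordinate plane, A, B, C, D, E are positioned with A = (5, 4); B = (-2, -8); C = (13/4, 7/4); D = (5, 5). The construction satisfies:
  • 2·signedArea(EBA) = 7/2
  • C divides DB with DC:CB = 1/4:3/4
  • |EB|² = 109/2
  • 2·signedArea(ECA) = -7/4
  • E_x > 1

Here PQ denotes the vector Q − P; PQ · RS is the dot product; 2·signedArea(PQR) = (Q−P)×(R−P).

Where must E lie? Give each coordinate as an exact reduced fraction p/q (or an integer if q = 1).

1. E_x = 3/2  [2·signedArea(ECA) = -7/4 ∩ 2·signedArea(EBA) = 7/2]
2. E_y = -3/2  [2·signedArea(ECA) = -7/4 ∩ 2·signedArea(EBA) = 7/2]
   → E = (3/2, -3/2)

E = (3/2, -3/2)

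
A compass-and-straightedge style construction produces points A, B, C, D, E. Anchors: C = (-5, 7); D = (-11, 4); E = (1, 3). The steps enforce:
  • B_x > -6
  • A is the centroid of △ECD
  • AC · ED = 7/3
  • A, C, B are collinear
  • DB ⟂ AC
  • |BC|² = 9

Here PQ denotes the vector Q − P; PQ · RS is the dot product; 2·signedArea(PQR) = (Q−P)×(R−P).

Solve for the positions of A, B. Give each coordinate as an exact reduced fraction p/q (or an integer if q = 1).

1. A_x = -5  [A is the centroid of △ECD]
2. A_y = 14/3  [A is the centroid of △ECD]
   → A = (-5, 14/3)
3. B_x = -5  [A, C, B are collinear ∩ DB ⟂ AC]
4. B_y = 4  [A, C, B are collinear ∩ DB ⟂ AC]
   → B = (-5, 4)

A = (-5, 14/3)
B = (-5, 4)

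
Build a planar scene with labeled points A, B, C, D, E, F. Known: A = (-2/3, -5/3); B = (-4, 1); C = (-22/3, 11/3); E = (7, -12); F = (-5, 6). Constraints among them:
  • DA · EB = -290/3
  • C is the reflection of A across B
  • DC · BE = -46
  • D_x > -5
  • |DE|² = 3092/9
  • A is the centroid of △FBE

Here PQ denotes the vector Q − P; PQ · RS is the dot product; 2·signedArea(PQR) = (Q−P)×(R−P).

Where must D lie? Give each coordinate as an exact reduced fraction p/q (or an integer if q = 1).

D = (-13/3, 8/3)

1. D_x = -13/3  [line -11·x + 13·y + -247/3 = 0 ∩ |DE|² = 3092/9]
2. D_y = 8/3  [line -11·x + 13·y + -247/3 = 0 ∩ |DE|² = 3092/9]
   → D = (-13/3, 8/3)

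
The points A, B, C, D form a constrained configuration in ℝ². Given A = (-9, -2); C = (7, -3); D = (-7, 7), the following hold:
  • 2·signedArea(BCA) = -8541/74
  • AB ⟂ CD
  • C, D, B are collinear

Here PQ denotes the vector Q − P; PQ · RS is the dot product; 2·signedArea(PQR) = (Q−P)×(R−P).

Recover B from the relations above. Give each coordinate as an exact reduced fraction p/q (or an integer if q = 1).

B = (-301/74, 363/74)

1. B_x = -301/74  [C, D, B are collinear ∩ AB ⟂ CD]
2. B_y = 363/74  [C, D, B are collinear ∩ AB ⟂ CD]
   → B = (-301/74, 363/74)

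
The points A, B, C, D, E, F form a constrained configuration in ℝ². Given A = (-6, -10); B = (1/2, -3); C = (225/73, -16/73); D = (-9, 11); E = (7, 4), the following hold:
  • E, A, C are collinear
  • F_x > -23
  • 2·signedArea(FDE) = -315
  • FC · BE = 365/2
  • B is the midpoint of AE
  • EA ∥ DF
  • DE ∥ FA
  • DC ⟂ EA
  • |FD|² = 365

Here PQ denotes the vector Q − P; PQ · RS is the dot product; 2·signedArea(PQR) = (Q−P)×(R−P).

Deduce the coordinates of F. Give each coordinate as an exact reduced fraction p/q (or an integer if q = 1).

F = (-22, -3)

1. F_x = -22  [DE ∥ FA ∩ EA ∥ DF]
2. F_y = -3  [DE ∥ FA ∩ EA ∥ DF]
   → F = (-22, -3)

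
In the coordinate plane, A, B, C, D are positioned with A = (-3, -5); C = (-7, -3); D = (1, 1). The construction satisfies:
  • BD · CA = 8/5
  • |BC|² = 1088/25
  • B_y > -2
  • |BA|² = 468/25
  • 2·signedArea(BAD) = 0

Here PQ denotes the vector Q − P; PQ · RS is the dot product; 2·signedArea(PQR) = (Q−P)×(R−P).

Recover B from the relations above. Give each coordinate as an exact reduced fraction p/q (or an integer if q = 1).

B = (-3/5, -7/5)

1. B_x = -3/5  [2·signedArea(BAD) = 0 ∩ BD · CA = 8/5]
2. B_y = -7/5  [2·signedArea(BAD) = 0 ∩ BD · CA = 8/5]
   → B = (-3/5, -7/5)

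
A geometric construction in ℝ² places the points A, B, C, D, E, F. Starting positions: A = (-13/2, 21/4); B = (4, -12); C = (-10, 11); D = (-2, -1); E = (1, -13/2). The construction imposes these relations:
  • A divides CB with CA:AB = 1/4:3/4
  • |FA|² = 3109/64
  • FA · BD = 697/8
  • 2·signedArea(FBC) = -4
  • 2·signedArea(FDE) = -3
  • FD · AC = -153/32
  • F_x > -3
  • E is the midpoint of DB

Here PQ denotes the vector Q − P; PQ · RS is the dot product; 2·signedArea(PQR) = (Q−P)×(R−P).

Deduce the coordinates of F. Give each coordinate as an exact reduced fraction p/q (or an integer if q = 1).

1. F_x = -11/4  [2·signedArea(FBC) = -4 ∩ 2·signedArea(FDE) = -3]
2. F_y = -5/8  [2·signedArea(FBC) = -4 ∩ 2·signedArea(FDE) = -3]
   → F = (-11/4, -5/8)

F = (-11/4, -5/8)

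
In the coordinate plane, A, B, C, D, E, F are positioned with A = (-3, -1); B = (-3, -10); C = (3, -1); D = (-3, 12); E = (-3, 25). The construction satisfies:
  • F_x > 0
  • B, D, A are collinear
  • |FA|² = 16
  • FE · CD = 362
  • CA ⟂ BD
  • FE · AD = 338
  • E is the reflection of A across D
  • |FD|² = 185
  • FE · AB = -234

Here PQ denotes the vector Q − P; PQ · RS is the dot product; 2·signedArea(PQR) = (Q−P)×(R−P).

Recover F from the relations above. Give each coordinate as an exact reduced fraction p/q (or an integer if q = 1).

F = (1, -1)

1. F_x = 1  [FE · CD = 362 ∩ FE · AD = 338]
2. F_y = -1  [FE · CD = 362 ∩ FE · AD = 338]
   → F = (1, -1)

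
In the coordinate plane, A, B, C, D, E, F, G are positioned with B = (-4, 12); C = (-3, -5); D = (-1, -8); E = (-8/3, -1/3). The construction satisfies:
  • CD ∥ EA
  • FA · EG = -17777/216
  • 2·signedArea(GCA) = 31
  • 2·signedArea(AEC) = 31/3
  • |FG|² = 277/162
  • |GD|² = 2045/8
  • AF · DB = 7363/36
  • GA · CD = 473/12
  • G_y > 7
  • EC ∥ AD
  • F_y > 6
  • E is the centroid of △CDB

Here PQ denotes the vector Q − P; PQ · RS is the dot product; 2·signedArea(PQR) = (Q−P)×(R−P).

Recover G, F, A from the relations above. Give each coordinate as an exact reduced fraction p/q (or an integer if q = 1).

A = (-2/3, -10/3)
F = (-125/36, 233/36)
G = (-15/4, 31/4)

1. A_x = -2/3  [EC ∥ AD ∩ CD ∥ EA]
2. A_y = -10/3  [EC ∥ AD ∩ CD ∥ EA]
   → A = (-2/3, -10/3)
3. G_x = -15/4  [GA · CD = 473/12 ∩ 2·signedArea(GCA) = 31]
4. G_y = 31/4  [GA · CD = 473/12 ∩ 2·signedArea(GCA) = 31]
   → G = (-15/4, 31/4)
5. F_x = -125/36  [FA · EG = -17777/216 ∩ AF · DB = 7363/36]
6. F_y = 233/36  [FA · EG = -17777/216 ∩ AF · DB = 7363/36]
   → F = (-125/36, 233/36)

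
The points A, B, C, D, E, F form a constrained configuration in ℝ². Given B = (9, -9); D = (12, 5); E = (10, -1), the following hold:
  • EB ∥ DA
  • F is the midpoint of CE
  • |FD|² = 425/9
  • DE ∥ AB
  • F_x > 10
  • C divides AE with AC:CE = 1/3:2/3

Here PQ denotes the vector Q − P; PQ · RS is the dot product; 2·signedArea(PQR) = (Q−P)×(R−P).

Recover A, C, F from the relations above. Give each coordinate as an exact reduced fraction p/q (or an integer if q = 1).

A = (11, -3)
C = (32/3, -7/3)
F = (31/3, -5/3)

1. A_x = 11  [DE ∥ AB ∩ EB ∥ DA]
2. A_y = -3  [DE ∥ AB ∩ EB ∥ DA]
   → A = (11, -3)
3. C_x = 32/3  [C divides AE with AC:CE = 1/3:2/3]
4. C_y = -7/3  [C divides AE with AC:CE = 1/3:2/3]
   → C = (32/3, -7/3)
5. F_x = 31/3  [F is the midpoint of CE]
6. F_y = -5/3  [F is the midpoint of CE]
   → F = (31/3, -5/3)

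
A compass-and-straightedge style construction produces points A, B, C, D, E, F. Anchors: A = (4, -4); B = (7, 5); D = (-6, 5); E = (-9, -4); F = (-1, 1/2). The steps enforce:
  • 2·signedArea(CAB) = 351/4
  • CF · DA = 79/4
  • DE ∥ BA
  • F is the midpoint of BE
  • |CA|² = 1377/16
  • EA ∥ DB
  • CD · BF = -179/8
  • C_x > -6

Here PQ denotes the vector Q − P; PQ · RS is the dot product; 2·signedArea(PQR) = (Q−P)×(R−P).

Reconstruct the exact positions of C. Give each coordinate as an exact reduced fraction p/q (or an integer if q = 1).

1. C_x = -5  [CF · DA = 79/4 ∩ 2·signedArea(CAB) = 351/4]
2. C_y = -7/4  [CF · DA = 79/4 ∩ 2·signedArea(CAB) = 351/4]
   → C = (-5, -7/4)

C = (-5, -7/4)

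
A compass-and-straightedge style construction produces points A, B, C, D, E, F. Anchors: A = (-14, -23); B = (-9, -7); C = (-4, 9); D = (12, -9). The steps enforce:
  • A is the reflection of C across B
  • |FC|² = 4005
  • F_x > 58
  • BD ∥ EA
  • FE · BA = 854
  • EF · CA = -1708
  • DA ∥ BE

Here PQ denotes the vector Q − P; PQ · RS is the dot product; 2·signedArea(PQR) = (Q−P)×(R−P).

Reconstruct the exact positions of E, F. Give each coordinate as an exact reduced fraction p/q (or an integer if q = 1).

1. E_x = -35  [BD ∥ EA ∩ DA ∥ BE]
2. E_y = -21  [BD ∥ EA ∩ DA ∥ BE]
   → E = (-35, -21)
3. F_x = 59  [line 5·x + 16·y + -343 = 0 ∩ |FC|² = 4005]
4. F_y = 3  [line 5·x + 16·y + -343 = 0 ∩ |FC|² = 4005]
   → F = (59, 3)

E = (-35, -21)
F = (59, 3)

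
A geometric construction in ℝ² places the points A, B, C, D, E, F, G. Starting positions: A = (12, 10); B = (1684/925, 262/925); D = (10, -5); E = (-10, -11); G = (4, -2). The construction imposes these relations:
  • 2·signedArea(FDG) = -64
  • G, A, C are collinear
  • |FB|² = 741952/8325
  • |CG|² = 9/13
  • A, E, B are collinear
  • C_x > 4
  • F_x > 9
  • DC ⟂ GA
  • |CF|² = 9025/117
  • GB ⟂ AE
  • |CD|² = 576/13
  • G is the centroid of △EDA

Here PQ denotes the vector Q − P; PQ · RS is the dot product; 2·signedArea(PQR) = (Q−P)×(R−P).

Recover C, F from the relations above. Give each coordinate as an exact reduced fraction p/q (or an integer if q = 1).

C = (58/13, -17/13)
F = (28/3, 6)

1. C_x = 58/13  [G, A, C are collinear ∩ DC ⟂ GA]
2. C_y = -17/13  [G, A, C are collinear ∩ DC ⟂ GA]
   → C = (58/13, -17/13)
3. F_x = 28/3  [line -3·x + -6·y + 64 = 0 ∩ |FB|² = 741952/8325]
4. F_y = 6  [line -3·x + -6·y + 64 = 0 ∩ |FB|² = 741952/8325]
   → F = (28/3, 6)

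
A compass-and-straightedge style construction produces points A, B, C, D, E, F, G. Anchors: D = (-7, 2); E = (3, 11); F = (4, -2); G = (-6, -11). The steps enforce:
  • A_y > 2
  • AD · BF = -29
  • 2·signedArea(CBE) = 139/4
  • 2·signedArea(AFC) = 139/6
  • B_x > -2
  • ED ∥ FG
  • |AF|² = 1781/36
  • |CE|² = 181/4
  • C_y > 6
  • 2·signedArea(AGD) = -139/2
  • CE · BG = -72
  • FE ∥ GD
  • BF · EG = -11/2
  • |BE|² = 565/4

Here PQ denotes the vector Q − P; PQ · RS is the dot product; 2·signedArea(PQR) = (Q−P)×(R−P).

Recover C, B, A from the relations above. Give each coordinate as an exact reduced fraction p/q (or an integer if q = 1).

1. B_x = -3/2  [line 9·x + 22·y + 27/2 = 0 ∩ |BE|² = 565/4]
2. B_y = 0  [line 9·x + 22·y + 27/2 = 0 ∩ |BE|² = 565/4]
   → B = (-3/2, 0)
3. A_x = -5/3  [2·signedArea(AGD) = -139/2 ∩ AD · BF = -29]
4. A_y = 13/6  [2·signedArea(AGD) = -139/2 ∩ AD · BF = -29]
   → A = (-5/3, 13/6)
5. C_x = -2  [2·signedArea(CBE) = 139/4 ∩ 2·signedArea(AFC) = 139/6]
6. C_y = 13/2  [2·signedArea(CBE) = 139/4 ∩ 2·signedArea(AFC) = 139/6]
   → C = (-2, 13/2)

A = (-5/3, 13/6)
B = (-3/2, 0)
C = (-2, 13/2)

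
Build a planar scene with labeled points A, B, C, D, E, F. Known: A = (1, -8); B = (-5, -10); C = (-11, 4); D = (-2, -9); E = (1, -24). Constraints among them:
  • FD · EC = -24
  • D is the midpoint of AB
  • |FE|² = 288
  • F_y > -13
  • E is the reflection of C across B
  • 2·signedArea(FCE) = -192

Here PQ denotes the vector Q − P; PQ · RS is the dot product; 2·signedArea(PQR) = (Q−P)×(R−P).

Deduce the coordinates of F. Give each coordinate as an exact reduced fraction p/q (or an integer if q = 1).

F = (-11, -12)

1. F_x = -11  [2·signedArea(FCE) = -192 ∩ FD · EC = -24]
2. F_y = -12  [2·signedArea(FCE) = -192 ∩ FD · EC = -24]
   → F = (-11, -12)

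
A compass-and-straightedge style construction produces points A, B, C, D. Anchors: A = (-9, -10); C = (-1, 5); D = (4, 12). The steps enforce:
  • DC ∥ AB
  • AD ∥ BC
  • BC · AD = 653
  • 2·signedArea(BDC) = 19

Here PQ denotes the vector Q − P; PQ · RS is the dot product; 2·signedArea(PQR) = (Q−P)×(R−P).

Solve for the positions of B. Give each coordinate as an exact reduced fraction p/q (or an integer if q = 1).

1. B_x = -14  [AD ∥ BC ∩ DC ∥ AB]
2. B_y = -17  [AD ∥ BC ∩ DC ∥ AB]
   → B = (-14, -17)

B = (-14, -17)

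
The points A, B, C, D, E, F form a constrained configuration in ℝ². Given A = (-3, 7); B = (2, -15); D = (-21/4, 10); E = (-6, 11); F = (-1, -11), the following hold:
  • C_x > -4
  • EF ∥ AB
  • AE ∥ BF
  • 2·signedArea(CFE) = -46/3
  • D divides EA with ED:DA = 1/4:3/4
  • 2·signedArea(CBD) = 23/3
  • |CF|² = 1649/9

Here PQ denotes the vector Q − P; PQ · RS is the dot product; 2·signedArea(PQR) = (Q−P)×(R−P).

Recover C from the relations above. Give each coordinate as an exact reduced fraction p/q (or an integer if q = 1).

C = (-10/3, 7/3)

1. C_x = -10/3  [2·signedArea(CBD) = 23/3 ∩ 2·signedArea(CFE) = -46/3]
2. C_y = 7/3  [2·signedArea(CBD) = 23/3 ∩ 2·signedArea(CFE) = -46/3]
   → C = (-10/3, 7/3)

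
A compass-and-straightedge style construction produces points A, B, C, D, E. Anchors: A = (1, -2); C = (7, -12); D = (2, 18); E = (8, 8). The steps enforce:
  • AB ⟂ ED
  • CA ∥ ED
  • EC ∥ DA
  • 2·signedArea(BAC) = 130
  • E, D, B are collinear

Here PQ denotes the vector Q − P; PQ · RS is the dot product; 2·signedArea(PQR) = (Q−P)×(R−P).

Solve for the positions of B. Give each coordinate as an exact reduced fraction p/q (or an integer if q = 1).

B = (359/34, 127/34)

1. B_x = 359/34  [E, D, B are collinear ∩ AB ⟂ ED]
2. B_y = 127/34  [E, D, B are collinear ∩ AB ⟂ ED]
   → B = (359/34, 127/34)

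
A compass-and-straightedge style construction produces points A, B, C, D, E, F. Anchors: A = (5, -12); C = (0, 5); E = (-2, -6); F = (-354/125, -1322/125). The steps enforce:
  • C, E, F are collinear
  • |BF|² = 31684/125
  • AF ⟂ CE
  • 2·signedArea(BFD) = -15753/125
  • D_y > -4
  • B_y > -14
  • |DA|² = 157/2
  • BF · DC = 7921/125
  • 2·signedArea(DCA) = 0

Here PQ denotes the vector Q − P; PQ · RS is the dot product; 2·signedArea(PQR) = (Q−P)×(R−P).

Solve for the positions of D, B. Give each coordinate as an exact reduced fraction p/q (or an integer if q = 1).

B = (1604/125, -1678/125)
D = (5/2, -7/2)

1. D_x = 5/2  [line 17·x + 5·y + -25 = 0 ∩ |DA|² = 157/2]
2. D_y = -7/2  [line 17·x + 5·y + -25 = 0 ∩ |DA|² = 157/2]
   → D = (5/2, -7/2)
3. B_x = 1604/125  [BF · DC = 7921/125 ∩ 2·signedArea(BFD) = -15753/125]
4. B_y = -1678/125  [BF · DC = 7921/125 ∩ 2·signedArea(BFD) = -15753/125]
   → B = (1604/125, -1678/125)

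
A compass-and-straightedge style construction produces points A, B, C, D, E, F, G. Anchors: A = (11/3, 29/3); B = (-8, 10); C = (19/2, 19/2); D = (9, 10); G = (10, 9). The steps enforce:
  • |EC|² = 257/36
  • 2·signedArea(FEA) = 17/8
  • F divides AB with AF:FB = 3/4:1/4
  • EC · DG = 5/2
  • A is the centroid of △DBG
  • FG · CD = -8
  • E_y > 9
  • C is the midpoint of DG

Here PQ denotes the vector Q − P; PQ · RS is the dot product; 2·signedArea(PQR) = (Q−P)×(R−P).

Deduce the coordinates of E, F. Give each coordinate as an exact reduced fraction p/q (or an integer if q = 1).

E = (41/6, 28/3)
F = (-61/12, 119/12)

1. F_x = -61/12  [F divides AB with AF:FB = 3/4:1/4]
2. F_y = 119/12  [F divides AB with AF:FB = 3/4:1/4]
   → F = (-61/12, 119/12)
3. E_x = 41/6  [EC · DG = 5/2 ∩ 2·signedArea(FEA) = 17/8]
4. E_y = 28/3  [EC · DG = 5/2 ∩ 2·signedArea(FEA) = 17/8]
   → E = (41/6, 28/3)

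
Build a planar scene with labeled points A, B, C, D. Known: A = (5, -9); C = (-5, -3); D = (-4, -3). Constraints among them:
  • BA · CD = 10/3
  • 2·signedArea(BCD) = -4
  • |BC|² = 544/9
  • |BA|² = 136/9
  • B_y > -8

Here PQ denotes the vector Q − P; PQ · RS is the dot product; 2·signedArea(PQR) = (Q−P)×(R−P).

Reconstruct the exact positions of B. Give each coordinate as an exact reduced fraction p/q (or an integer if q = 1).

B = (5/3, -7)

1. B_x = 5/3  [2·signedArea(BCD) = -4 ∩ BA · CD = 10/3]
2. B_y = -7  [2·signedArea(BCD) = -4 ∩ BA · CD = 10/3]
   → B = (5/3, -7)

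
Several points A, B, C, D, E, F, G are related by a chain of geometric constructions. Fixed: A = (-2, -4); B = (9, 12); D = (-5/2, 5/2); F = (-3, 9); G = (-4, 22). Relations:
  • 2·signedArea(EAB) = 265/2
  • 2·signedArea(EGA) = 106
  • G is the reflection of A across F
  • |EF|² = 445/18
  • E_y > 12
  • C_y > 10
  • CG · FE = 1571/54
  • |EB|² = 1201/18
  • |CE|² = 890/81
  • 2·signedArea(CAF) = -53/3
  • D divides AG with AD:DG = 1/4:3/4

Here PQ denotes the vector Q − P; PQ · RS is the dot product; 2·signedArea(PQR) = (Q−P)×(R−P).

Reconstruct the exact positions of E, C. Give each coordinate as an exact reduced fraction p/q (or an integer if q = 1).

C = (-31/18, 181/18)
E = (5/6, 73/6)

1. E_x = 5/6  [2·signedArea(EGA) = 106 ∩ 2·signedArea(EAB) = 265/2]
2. E_y = 73/6  [2·signedArea(EGA) = 106 ∩ 2·signedArea(EAB) = 265/2]
   → E = (5/6, 73/6)
3. C_x = -31/18  [2·signedArea(CAF) = -53/3 ∩ CG · FE = 1571/54]
4. C_y = 181/18  [2·signedArea(CAF) = -53/3 ∩ CG · FE = 1571/54]
   → C = (-31/18, 181/18)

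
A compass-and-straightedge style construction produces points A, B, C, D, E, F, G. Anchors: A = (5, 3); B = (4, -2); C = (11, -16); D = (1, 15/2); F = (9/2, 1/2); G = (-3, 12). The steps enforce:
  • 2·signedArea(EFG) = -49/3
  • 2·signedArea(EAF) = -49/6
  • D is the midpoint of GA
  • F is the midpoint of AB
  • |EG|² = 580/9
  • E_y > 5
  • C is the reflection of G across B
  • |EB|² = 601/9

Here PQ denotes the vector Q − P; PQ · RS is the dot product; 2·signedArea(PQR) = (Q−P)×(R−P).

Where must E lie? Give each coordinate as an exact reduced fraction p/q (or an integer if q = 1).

E = (7/3, 6)

1. E_x = 7/3  [2·signedArea(EAF) = -49/6 ∩ 2·signedArea(EFG) = -49/3]
2. E_y = 6  [2·signedArea(EAF) = -49/6 ∩ 2·signedArea(EFG) = -49/3]
   → E = (7/3, 6)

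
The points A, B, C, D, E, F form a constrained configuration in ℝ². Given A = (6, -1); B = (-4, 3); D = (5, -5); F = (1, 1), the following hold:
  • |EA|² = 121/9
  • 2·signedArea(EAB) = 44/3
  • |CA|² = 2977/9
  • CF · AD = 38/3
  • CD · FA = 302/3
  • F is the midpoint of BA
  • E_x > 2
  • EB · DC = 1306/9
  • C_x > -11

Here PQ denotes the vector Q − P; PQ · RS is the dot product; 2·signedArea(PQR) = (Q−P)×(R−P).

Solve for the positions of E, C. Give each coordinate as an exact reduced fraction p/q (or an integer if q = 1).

C = (-31/3, 7)
E = (7/3, -1)

1. C_x = -31/3  [CD · FA = 302/3 ∩ CF · AD = 38/3]
2. C_y = 7  [CD · FA = 302/3 ∩ CF · AD = 38/3]
   → C = (-31/3, 7)
3. E_x = 7/3  [2·signedArea(EAB) = 44/3 ∩ EB · DC = 1306/9]
4. E_y = -1  [2·signedArea(EAB) = 44/3 ∩ EB · DC = 1306/9]
   → E = (7/3, -1)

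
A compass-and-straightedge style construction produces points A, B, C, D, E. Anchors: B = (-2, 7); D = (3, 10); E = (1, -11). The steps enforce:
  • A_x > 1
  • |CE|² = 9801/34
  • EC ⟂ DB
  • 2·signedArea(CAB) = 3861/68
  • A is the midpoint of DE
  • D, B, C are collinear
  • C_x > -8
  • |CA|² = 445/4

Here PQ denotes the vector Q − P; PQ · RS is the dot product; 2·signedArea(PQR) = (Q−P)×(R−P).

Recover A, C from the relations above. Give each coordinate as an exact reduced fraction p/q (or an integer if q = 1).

1. A_x = 2  [A is the midpoint of DE]
2. A_y = -1/2  [A is the midpoint of DE]
   → A = (2, -1/2)
3. C_x = -263/34  [D, B, C are collinear ∩ EC ⟂ DB]
4. C_y = 121/34  [D, B, C are collinear ∩ EC ⟂ DB]
   → C = (-263/34, 121/34)

A = (2, -1/2)
C = (-263/34, 121/34)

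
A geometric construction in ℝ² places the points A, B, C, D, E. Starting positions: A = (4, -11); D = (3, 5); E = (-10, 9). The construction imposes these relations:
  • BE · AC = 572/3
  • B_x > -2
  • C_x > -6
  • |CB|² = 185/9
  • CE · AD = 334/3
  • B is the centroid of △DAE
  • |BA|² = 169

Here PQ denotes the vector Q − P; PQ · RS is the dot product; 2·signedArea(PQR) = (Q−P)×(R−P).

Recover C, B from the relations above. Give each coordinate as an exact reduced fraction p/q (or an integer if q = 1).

B = (-1, 1)
C = (-16/3, 7/3)

1. B_x = -1  [B is the centroid of △DAE]
2. B_y = 1  [B is the centroid of △DAE]
   → B = (-1, 1)
3. C_x = -16/3  [CE · AD = 334/3 ∩ BE · AC = 572/3]
4. C_y = 7/3  [CE · AD = 334/3 ∩ BE · AC = 572/3]
   → C = (-16/3, 7/3)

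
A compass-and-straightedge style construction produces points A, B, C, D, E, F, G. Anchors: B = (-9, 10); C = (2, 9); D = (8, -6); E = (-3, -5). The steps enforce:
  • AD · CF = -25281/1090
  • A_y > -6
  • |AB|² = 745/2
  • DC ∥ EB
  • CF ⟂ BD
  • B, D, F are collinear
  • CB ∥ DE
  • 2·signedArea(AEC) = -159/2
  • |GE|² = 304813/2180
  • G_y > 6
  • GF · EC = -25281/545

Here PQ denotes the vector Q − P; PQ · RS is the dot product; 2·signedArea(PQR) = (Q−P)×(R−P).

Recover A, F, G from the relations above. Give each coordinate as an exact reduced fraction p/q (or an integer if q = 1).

1. F_x = -1454/545  [B, D, F are collinear ∩ CF ⟂ BD]
2. F_y = 2202/545  [B, D, F are collinear ∩ CF ⟂ BD]
   → F = (-1454/545, 2202/545)
3. G_x = -182/545  [line -5·x + -14·y + 48839/545 = 0 ∩ |GE|² = 304813/2180]
4. G_y = 7107/1090  [line -5·x + -14·y + 48839/545 = 0 ∩ |GE|² = 304813/2180]
   → G = (-182/545, 7107/1090)
5. A_x = 5/2  [2·signedArea(AEC) = -159/2 ∩ AD · CF = -25281/1090]
6. A_y = -11/2  [2·signedArea(AEC) = -159/2 ∩ AD · CF = -25281/1090]
   → A = (5/2, -11/2)

A = (5/2, -11/2)
F = (-1454/545, 2202/545)
G = (-182/545, 7107/1090)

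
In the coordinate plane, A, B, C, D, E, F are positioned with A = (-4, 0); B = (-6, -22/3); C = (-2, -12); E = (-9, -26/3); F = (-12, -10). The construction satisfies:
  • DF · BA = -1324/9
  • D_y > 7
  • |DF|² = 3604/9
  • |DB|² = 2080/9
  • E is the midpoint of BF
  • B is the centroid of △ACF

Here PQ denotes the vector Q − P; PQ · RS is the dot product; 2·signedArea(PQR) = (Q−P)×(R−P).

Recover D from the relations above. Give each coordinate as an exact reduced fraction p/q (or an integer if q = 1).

D = (-2, 22/3)

1. D_x = -2  [line -2·x + -22/3·y + 448/9 = 0 ∩ |DB|² = 2080/9]
2. D_y = 22/3  [line -2·x + -22/3·y + 448/9 = 0 ∩ |DB|² = 2080/9]
   → D = (-2, 22/3)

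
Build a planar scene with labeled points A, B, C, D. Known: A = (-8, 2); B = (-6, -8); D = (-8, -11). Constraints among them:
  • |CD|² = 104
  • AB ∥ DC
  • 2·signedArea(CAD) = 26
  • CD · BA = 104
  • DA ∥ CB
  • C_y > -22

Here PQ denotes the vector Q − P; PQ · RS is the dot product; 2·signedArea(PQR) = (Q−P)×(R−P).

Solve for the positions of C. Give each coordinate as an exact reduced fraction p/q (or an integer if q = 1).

1. C_x = -6  [DA ∥ CB ∩ AB ∥ DC]
2. C_y = -21  [DA ∥ CB ∩ AB ∥ DC]
   → C = (-6, -21)

C = (-6, -21)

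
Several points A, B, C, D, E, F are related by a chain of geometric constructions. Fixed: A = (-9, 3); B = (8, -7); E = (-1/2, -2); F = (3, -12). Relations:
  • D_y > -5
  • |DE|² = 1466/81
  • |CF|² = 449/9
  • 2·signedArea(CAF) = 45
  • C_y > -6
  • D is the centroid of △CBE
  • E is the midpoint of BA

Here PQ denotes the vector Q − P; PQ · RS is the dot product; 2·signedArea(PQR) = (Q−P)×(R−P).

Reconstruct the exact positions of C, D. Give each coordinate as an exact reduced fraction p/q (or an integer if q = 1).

C = (2/3, -16/3)
D = (49/18, -43/9)

1. C_x = 2/3  [line 15·x + 12·y + 54 = 0 ∩ |CF|² = 449/9]
2. C_y = -16/3  [line 15·x + 12·y + 54 = 0 ∩ |CF|² = 449/9]
   → C = (2/3, -16/3)
3. D_x = 49/18  [D is the centroid of △CBE]
4. D_y = -43/9  [D is the centroid of △CBE]
   → D = (49/18, -43/9)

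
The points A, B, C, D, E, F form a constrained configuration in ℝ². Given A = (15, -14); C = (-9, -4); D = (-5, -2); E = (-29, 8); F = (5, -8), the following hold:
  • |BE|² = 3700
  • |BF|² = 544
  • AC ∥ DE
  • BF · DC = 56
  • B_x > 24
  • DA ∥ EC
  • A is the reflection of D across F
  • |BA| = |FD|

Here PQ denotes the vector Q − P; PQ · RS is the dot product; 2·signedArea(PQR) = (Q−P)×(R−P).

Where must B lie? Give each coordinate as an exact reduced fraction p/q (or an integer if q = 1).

B = (25, -20)

1. B_x = 25  [line 4·x + 2·y + -60 = 0 ∩ |BF|² = 544]
2. B_y = -20  [line 4·x + 2·y + -60 = 0 ∩ |BF|² = 544]
   → B = (25, -20)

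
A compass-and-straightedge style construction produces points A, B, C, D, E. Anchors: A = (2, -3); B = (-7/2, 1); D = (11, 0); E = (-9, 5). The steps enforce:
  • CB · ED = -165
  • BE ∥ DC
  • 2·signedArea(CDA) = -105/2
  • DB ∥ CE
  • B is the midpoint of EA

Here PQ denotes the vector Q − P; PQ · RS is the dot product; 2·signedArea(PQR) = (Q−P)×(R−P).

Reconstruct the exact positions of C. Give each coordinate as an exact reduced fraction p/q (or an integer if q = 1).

1. C_x = 11/2  [DB ∥ CE ∩ BE ∥ DC]
2. C_y = 4  [DB ∥ CE ∩ BE ∥ DC]
   → C = (11/2, 4)

C = (11/2, 4)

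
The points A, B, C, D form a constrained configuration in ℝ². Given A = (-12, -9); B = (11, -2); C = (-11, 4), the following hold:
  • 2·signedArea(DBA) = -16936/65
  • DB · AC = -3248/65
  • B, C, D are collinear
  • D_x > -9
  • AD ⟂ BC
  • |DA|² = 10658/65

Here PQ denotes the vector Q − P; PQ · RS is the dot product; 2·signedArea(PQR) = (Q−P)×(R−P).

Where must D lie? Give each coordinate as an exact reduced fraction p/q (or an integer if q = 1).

D = (-561/65, 218/65)

1. D_x = -561/65  [B, C, D are collinear ∩ AD ⟂ BC]
2. D_y = 218/65  [B, C, D are collinear ∩ AD ⟂ BC]
   → D = (-561/65, 218/65)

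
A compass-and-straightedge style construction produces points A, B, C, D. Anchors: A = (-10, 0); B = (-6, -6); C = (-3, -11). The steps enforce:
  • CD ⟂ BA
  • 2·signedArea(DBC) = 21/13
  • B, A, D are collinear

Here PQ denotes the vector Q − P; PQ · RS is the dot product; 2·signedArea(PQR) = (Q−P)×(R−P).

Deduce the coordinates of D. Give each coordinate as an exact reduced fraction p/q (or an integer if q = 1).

D = (-36/13, -141/13)

1. D_x = -36/13  [B, A, D are collinear ∩ CD ⟂ BA]
2. D_y = -141/13  [B, A, D are collinear ∩ CD ⟂ BA]
   → D = (-36/13, -141/13)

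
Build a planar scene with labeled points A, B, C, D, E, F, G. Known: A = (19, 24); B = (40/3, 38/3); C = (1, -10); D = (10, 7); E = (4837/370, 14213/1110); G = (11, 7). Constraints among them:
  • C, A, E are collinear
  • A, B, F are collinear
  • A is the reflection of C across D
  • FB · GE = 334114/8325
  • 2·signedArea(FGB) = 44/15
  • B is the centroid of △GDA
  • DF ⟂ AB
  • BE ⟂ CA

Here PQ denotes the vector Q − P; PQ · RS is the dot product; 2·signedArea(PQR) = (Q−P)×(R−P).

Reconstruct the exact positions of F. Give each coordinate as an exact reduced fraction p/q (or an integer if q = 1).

F = (52/5, 34/5)

1. F_x = 52/5  [A, B, F are collinear ∩ DF ⟂ AB]
2. F_y = 34/5  [A, B, F are collinear ∩ DF ⟂ AB]
   → F = (52/5, 34/5)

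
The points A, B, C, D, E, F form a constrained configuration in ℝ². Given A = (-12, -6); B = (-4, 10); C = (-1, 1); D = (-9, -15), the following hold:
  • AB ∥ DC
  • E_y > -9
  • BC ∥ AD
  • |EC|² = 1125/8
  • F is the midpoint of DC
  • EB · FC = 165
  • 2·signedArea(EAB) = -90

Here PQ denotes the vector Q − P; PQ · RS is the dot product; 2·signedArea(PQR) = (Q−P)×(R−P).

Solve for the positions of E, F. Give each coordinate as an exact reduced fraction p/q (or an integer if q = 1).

1. F_x = -5  [F is the midpoint of DC]
2. F_y = -7  [F is the midpoint of DC]
   → F = (-5, -7)
3. E_x = -31/4  [2·signedArea(EAB) = -90 ∩ EB · FC = 165]
4. E_y = -35/4  [2·signedArea(EAB) = -90 ∩ EB · FC = 165]
   → E = (-31/4, -35/4)

E = (-31/4, -35/4)
F = (-5, -7)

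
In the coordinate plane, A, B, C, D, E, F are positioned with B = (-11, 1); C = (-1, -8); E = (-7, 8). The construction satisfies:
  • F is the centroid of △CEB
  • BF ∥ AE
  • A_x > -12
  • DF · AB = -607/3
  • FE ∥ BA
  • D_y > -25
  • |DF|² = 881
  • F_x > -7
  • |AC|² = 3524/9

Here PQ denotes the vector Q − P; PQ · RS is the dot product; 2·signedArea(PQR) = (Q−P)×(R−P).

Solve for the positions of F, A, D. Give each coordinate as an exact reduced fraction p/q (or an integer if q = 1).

1. F_x = -19/3  [F is the centroid of △CEB]
2. F_y = 1/3  [F is the centroid of △CEB]
   → F = (-19/3, 1/3)
3. A_x = -35/3  [BF ∥ AE ∩ FE ∥ BA]
4. A_y = 26/3  [BF ∥ AE ∩ FE ∥ BA]
   → A = (-35/3, 26/3)
5. D_x = 29/3  [line -2/3·x + 23/3·y + 1760/9 = 0 ∩ |DF|² = 881]
6. D_y = -74/3  [line -2/3·x + 23/3·y + 1760/9 = 0 ∩ |DF|² = 881]
   → D = (29/3, -74/3)

A = (-35/3, 26/3)
D = (29/3, -74/3)
F = (-19/3, 1/3)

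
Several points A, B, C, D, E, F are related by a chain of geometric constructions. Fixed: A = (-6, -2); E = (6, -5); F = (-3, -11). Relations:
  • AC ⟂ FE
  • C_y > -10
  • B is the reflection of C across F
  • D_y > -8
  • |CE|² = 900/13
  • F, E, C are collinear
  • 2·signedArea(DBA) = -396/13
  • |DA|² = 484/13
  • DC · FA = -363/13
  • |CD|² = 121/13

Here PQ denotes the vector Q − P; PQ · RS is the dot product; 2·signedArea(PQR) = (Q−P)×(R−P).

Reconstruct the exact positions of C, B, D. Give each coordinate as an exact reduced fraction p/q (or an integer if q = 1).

B = (-66/13, -161/13)
C = (-12/13, -125/13)
D = (-34/13, -92/13)

1. C_x = -12/13  [F, E, C are collinear ∩ AC ⟂ FE]
2. C_y = -125/13  [F, E, C are collinear ∩ AC ⟂ FE]
   → C = (-12/13, -125/13)
3. B_x = -66/13  [B is the reflection of C across F]
4. B_y = -161/13  [B is the reflection of C across F]
   → B = (-66/13, -161/13)
5. D_x = -34/13  [2·signedArea(DBA) = -396/13 ∩ DC · FA = -363/13]
6. D_y = -92/13  [2·signedArea(DBA) = -396/13 ∩ DC · FA = -363/13]
   → D = (-34/13, -92/13)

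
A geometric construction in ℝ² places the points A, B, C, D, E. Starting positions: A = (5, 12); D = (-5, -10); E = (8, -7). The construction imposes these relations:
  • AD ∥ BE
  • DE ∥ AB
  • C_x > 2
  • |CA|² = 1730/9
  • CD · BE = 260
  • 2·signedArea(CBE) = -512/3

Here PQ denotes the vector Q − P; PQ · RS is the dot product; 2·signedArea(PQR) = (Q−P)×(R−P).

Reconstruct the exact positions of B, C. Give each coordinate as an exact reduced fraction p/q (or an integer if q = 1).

B = (18, 15)
C = (8/3, -5/3)

1. B_x = 18  [AD ∥ BE ∩ DE ∥ AB]
2. B_y = 15  [AD ∥ BE ∩ DE ∥ AB]
   → B = (18, 15)
3. C_x = 8/3  [2·signedArea(CBE) = -512/3 ∩ CD · BE = 260]
4. C_y = -5/3  [2·signedArea(CBE) = -512/3 ∩ CD · BE = 260]
   → C = (8/3, -5/3)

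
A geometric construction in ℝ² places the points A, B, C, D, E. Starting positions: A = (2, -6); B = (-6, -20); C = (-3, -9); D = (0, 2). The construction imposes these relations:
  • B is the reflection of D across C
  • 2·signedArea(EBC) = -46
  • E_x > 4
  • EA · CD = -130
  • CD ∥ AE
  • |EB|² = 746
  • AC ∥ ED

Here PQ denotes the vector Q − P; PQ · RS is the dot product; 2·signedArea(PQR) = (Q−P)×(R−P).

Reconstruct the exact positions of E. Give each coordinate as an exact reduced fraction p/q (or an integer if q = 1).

1. E_x = 5  [AC ∥ ED ∩ CD ∥ AE]
2. E_y = 5  [AC ∥ ED ∩ CD ∥ AE]
   → E = (5, 5)

E = (5, 5)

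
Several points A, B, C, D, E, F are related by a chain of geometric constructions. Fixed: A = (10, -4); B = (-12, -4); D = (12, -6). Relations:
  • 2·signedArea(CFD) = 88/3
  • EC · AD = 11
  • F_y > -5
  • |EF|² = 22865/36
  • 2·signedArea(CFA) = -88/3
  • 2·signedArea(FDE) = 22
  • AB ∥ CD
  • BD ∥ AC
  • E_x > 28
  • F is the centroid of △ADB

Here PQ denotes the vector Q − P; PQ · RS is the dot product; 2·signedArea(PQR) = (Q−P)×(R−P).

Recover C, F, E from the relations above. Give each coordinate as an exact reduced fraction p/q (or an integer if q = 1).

C = (34, -6)
E = (57/2, -6)
F = (10/3, -14/3)

1. C_x = 34  [AB ∥ CD ∩ BD ∥ AC]
2. C_y = -6  [AB ∥ CD ∩ BD ∥ AC]
   → C = (34, -6)
3. F_x = 10/3  [F is the centroid of △ADB]
4. F_y = -14/3  [F is the centroid of △ADB]
   → F = (10/3, -14/3)
5. E_x = 57/2  [EC · AD = 11 ∩ 2·signedArea(FDE) = 22]
6. E_y = -6  [EC · AD = 11 ∩ 2·signedArea(FDE) = 22]
   → E = (57/2, -6)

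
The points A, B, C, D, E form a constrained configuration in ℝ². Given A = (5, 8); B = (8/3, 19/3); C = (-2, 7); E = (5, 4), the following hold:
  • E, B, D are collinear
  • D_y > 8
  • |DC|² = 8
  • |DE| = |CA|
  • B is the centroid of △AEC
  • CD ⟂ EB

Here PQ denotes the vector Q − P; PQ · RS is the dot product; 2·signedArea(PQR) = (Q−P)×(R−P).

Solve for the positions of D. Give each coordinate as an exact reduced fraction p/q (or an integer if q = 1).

D = (0, 9)

1. D_x = 0  [E, B, D are collinear ∩ CD ⟂ EB]
2. D_y = 9  [E, B, D are collinear ∩ CD ⟂ EB]
   → D = (0, 9)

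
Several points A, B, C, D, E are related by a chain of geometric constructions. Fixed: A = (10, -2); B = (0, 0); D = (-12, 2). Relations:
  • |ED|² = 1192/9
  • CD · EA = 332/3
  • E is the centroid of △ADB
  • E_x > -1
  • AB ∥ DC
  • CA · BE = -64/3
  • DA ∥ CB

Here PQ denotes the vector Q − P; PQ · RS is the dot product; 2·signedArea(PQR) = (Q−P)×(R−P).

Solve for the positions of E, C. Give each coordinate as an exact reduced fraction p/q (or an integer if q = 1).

C = (-22, 4)
E = (-2/3, 0)

1. E_x = -2/3  [E is the centroid of △ADB]
2. E_y = 0  [E is the centroid of △ADB]
   → E = (-2/3, 0)
3. C_x = -22  [DA ∥ CB ∩ AB ∥ DC]
4. C_y = 4  [DA ∥ CB ∩ AB ∥ DC]
   → C = (-22, 4)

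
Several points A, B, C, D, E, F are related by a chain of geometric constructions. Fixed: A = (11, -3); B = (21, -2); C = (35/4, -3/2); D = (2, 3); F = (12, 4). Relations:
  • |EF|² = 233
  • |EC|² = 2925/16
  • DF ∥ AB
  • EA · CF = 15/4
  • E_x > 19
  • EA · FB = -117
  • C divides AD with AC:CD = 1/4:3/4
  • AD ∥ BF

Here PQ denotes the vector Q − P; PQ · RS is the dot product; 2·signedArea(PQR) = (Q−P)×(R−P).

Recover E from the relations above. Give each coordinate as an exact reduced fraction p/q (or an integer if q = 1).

E = (20, -9)

1. E_x = 20  [EA · FB = -117 ∩ EA · CF = 15/4]
2. E_y = -9  [EA · FB = -117 ∩ EA · CF = 15/4]
   → E = (20, -9)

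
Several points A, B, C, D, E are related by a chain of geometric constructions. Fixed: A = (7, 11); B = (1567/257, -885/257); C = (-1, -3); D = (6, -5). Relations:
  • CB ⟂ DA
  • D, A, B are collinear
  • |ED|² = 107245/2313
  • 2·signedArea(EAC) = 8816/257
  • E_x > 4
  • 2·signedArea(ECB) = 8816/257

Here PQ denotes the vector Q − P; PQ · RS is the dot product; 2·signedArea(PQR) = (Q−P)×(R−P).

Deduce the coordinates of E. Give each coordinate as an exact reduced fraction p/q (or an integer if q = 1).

1. E_x = 3109/771  [2·signedArea(ECB) = 8816/257 ∩ 2·signedArea(EAC) = 8816/257]
2. E_y = 1171/771  [2·signedArea(ECB) = 8816/257 ∩ 2·signedArea(EAC) = 8816/257]
   → E = (3109/771, 1171/771)

E = (3109/771, 1171/771)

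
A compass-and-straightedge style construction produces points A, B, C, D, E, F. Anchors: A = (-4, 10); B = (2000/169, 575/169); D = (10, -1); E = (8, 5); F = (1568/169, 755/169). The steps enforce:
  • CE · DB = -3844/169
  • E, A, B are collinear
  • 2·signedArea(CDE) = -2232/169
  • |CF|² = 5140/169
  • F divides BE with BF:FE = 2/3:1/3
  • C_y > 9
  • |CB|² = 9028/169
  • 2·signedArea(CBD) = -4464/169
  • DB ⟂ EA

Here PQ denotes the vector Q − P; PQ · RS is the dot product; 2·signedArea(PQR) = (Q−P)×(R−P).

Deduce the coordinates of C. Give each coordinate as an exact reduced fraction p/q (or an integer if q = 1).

1. C_x = 1446/169  [2·signedArea(CBD) = -4464/169 ∩ CE · DB = -3844/169]
2. C_y = 1679/169  [2·signedArea(CBD) = -4464/169 ∩ CE · DB = -3844/169]
   → C = (1446/169, 1679/169)

C = (1446/169, 1679/169)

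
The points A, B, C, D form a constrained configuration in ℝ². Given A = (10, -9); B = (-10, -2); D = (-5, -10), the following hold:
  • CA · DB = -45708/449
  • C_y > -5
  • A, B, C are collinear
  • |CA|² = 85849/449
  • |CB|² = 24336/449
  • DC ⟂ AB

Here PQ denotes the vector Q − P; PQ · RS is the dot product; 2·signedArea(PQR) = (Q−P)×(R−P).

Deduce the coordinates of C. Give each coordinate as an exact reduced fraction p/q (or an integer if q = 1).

1. C_x = -1370/449  [A, B, C are collinear ∩ DC ⟂ AB]
2. C_y = -1990/449  [A, B, C are collinear ∩ DC ⟂ AB]
   → C = (-1370/449, -1990/449)

C = (-1370/449, -1990/449)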